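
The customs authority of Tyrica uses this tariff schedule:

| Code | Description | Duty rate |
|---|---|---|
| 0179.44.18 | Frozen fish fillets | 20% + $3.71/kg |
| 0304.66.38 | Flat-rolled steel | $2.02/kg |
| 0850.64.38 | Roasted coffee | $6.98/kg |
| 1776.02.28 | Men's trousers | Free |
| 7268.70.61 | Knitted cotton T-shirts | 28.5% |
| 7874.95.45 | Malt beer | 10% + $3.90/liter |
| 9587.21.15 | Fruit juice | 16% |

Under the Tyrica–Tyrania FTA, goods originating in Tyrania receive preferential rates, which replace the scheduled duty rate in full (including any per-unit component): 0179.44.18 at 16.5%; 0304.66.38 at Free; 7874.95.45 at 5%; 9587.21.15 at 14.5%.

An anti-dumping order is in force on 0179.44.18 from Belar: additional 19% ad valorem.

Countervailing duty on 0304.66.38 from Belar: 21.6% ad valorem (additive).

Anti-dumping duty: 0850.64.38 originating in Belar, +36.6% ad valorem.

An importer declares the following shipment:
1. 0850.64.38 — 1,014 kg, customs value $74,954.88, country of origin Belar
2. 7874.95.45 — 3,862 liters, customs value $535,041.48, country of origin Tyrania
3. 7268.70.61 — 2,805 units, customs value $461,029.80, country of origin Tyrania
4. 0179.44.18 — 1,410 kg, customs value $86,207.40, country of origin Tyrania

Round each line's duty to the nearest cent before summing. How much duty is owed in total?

$206,880.99

Line 1 (0850.64.38, Belar, 1,014 kg, $74,954.88):
Base rate for 0850.64.38 is $6.98/kg.
Additional duty on 0850.64.38 from Belar: +36.6% ad valorem. Applied ad valorem rate = 36.6%.
Duty = $74,954.88 × 36.6% + 1,014 × $6.98 = $34,511.21.
Line 2 (7874.95.45, Tyrania, 3,862 liters, $535,041.48):
Base rate for 7874.95.45 is 10% + $3.90/liter.
Origin Tyrania qualifies under the Tyrica–Tyrania agreement and 7874.95.45 is covered: preferential rate 5% applies instead.
Duty = $535,041.48 × 5% = $26,752.07.
Line 3 (7268.70.61, Tyrania, 2,805 units, $461,029.80):
Base rate for 7268.70.61 is 28.5%.
Origin Tyrania is the FTA partner but 7268.70.61 is not on the preference list; base rate stands.
Duty = $461,029.80 × 28.5% = $131,393.49.
Line 4 (0179.44.18, Tyrania, 1,410 kg, $86,207.40):
Base rate for 0179.44.18 is 20% + $3.71/kg.
Origin Tyrania qualifies under the Tyrica–Tyrania agreement and 0179.44.18 is covered: preferential rate 16.5% applies instead.
The additional-duty order on 0179.44.18 targets Belar, not Tyrania; it does not apply.
Duty = $86,207.40 × 16.5% = $14,224.22.
Total = $34,511.21 + $26,752.07 + $131,393.49 + $14,224.22 = $206,880.99.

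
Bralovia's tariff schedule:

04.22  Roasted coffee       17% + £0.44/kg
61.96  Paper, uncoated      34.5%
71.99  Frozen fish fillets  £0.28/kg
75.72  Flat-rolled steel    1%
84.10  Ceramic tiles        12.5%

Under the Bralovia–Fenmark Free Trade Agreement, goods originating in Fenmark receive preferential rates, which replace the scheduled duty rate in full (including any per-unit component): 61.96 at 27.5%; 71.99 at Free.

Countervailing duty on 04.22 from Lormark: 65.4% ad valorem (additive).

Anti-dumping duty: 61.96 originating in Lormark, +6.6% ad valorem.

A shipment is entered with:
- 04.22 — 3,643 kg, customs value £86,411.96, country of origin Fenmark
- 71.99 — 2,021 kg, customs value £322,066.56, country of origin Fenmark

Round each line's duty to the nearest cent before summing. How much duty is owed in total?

£16,292.95

Line 1 (04.22, Fenmark, 3,643 kg, £86,411.96):
Base rate for 04.22 is 17% + £0.44/kg.
Origin Fenmark is the FTA partner but 04.22 is not on the preference list; base rate stands.
The additional-duty order on 04.22 targets Lormark, not Fenmark; it does not apply.
Duty = £86,411.96 × 17% + 3,643 × £0.44 = £16,292.95.
Line 2 (71.99, Fenmark, 2,021 kg, £322,066.56):
Base rate for 71.99 is £0.28/kg.
Origin Fenmark qualifies under the Bralovia–Fenmark agreement and 71.99 is covered: preferential rate Free applies instead.
Duty = £322,066.56 × 0% = £0.00.
Total = £16,292.95 + £0.00 = £16,292.95.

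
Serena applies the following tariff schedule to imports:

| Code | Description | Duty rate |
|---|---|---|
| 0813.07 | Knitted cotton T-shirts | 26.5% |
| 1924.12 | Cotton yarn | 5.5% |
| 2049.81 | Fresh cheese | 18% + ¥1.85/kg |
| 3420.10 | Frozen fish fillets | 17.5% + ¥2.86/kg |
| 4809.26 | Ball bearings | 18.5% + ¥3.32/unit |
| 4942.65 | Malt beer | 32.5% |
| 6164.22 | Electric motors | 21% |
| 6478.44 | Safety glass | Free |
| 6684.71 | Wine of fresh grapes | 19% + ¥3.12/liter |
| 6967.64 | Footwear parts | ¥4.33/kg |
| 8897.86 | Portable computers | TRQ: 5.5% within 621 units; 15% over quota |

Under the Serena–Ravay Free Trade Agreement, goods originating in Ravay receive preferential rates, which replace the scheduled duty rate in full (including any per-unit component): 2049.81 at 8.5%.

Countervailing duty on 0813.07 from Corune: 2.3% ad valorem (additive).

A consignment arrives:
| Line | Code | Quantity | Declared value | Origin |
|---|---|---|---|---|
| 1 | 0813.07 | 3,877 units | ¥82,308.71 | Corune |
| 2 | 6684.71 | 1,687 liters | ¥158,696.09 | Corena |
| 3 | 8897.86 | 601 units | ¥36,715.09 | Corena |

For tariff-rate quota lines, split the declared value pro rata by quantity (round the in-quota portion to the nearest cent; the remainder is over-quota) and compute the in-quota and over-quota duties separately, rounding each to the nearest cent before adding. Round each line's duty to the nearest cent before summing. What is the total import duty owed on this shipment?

¥61,139.94

Line 1 (0813.07, Corune, 3,877 units, ¥82,308.71):
Base rate for 0813.07 is 26.5%.
Additional duty on 0813.07 from Corune: +2.3%. Applied ad valorem rate: 26.5% + 2.3% = 28.8%.
Duty = ¥82,308.71 × 28.8% = ¥23,704.91.
Line 2 (6684.71, Corena, 1,687 liters, ¥158,696.09):
Base rate for 6684.71 is 19% + ¥3.12/liter.
Duty = ¥158,696.09 × 19% + 1,687 × ¥3.12 = ¥35,415.70.
Line 3 (8897.86, Corena, 601 units, ¥36,715.09):
Code 8897.86 is under a tariff-rate quota (threshold 621 units). Quantity 601 units is within the quota, so the in-quota rate 5.5% applies to the full value.
Duty = ¥36,715.09 × 5.5% = ¥2,019.33.
Total = ¥23,704.91 + ¥35,415.70 + ¥2,019.33 = ¥61,139.94.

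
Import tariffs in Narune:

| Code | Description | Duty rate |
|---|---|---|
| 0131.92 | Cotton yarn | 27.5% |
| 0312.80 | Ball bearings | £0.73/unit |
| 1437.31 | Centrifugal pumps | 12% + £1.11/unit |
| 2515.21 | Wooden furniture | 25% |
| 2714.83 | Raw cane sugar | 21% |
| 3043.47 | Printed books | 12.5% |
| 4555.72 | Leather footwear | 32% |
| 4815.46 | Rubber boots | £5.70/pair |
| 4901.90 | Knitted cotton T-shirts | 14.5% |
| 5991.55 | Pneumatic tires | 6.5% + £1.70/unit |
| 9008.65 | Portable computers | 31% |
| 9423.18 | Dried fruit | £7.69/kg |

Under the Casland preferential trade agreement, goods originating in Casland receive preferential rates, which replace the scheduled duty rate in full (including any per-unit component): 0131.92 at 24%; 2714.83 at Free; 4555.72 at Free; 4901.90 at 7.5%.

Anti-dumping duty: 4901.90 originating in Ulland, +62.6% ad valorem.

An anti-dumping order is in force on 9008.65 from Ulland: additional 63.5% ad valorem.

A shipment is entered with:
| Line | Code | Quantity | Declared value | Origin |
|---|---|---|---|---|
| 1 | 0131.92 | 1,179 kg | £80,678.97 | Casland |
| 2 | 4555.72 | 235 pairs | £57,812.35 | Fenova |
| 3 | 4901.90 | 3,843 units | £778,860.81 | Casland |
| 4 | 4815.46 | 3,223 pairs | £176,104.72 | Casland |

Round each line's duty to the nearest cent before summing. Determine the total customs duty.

£114,648.56

Line 1 (0131.92, Casland, 1,179 kg, £80,678.97):
Base rate for 0131.92 is 27.5%.
Origin Casland qualifies under the Narune–Casland agreement and 0131.92 is covered: preferential rate 24% applies instead.
Duty = £80,678.97 × 24% = £19,362.95.
Line 2 (4555.72, Fenova, 235 pairs, £57,812.35):
Base rate for 4555.72 is 32%.
4555.72 has an FTA preferential rate, but origin Fenova is not Casland; base rate stands.
Duty = £57,812.35 × 32% = £18,499.95.
Line 3 (4901.90, Casland, 3,843 units, £778,860.81):
Base rate for 4901.90 is 14.5%.
Origin Casland qualifies under the Narune–Casland agreement and 4901.90 is covered: preferential rate 7.5% applies instead.
The additional-duty order on 4901.90 targets Ulland, not Casland; it does not apply.
Duty = £778,860.81 × 7.5% = £58,414.56.
Line 4 (4815.46, Casland, 3,223 pairs, £176,104.72):
Base rate for 4815.46 is £5.70/pair.
Origin Casland is the FTA partner but 4815.46 is not on the preference list; base rate stands.
Duty = 3,223 × £5.70 = £18,371.10.
Total = £19,362.95 + £18,499.95 + £58,414.56 + £18,371.10 = £114,648.56.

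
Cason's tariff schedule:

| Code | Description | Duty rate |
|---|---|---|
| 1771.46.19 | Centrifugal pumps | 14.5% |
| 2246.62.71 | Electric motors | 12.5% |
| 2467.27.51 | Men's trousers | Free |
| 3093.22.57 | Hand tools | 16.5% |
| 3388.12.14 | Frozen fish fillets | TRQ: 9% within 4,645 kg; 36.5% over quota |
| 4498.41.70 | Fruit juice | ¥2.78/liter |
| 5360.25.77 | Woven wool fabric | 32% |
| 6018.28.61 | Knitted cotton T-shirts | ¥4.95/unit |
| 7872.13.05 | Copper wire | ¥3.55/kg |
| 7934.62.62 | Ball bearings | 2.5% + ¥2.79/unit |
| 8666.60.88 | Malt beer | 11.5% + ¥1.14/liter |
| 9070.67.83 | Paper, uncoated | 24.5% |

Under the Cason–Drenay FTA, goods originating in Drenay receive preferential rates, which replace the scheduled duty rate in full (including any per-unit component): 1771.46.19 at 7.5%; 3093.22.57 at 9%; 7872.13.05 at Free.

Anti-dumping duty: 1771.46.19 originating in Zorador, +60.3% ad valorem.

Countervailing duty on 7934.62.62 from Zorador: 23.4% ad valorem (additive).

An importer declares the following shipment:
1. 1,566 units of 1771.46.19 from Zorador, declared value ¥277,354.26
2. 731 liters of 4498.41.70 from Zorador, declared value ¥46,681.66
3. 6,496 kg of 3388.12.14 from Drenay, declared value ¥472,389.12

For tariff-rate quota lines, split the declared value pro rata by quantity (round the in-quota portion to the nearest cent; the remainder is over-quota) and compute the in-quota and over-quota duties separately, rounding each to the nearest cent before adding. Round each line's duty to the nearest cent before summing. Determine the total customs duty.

¥289,024.49

Line 1 (1771.46.19, Zorador, 1,566 units, ¥277,354.26):
Base rate for 1771.46.19 is 14.5%.
1771.46.19 has an FTA preferential rate, but origin Zorador is not Drenay; base rate stands.
Additional duty on 1771.46.19 from Zorador: +60.3%. Applied ad valorem rate: 14.5% + 60.3% = 74.8%.
Duty = ¥277,354.26 × 74.8% = ¥207,460.99.
Line 2 (4498.41.70, Zorador, 731 liters, ¥46,681.66):
Base rate for 4498.41.70 is ¥2.78/liter.
Duty = 731 × ¥2.78 = ¥2,032.18.
Line 3 (3388.12.14, Drenay, 6,496 kg, ¥472,389.12):
Code 3388.12.14 is under a tariff-rate quota (threshold 4,645 kg). In-quota: 4,645 kg at 9%; over-quota: 1,851 kg at 36.5%.
Pro-rata value split: in-quota = ¥472,389.12 × 4,645/6,496 = ¥337,784.40; over-quota = ¥472,389.12 − ¥337,784.40 = ¥134,604.72.
In-quota duty = ¥337,784.40 × 9% = ¥30,400.60. Over-quota duty = ¥134,604.72 × 36.5% = ¥49,130.72.
Line duty = ¥30,400.60 + ¥49,130.72 = ¥79,531.32.
Total = ¥207,460.99 + ¥2,032.18 + ¥79,531.32 = ¥289,024.49.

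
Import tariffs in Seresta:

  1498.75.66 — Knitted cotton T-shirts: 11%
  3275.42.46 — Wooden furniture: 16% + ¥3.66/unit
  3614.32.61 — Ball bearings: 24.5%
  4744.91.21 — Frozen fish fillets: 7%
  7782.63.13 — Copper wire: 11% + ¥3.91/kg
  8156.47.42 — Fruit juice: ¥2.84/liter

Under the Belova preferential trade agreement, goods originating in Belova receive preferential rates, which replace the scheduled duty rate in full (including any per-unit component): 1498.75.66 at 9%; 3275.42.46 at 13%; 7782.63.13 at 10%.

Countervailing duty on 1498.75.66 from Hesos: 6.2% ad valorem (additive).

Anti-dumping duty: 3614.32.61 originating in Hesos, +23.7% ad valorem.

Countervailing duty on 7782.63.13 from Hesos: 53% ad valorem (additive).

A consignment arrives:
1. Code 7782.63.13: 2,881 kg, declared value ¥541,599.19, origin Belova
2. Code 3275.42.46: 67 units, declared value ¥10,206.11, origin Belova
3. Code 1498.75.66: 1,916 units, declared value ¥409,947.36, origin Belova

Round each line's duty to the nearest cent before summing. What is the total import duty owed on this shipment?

¥92,381.97

Line 1 (7782.63.13, Belova, 2,881 kg, ¥541,599.19):
Base rate for 7782.63.13 is 11% + ¥3.91/kg.
Origin Belova qualifies under the Seresta–Belova agreement and 7782.63.13 is covered: preferential rate 10% applies instead.
The additional-duty order on 7782.63.13 targets Hesos, not Belova; it does not apply.
Duty = ¥541,599.19 × 10% = ¥54,159.92.
Line 2 (3275.42.46, Belova, 67 units, ¥10,206.11):
Base rate for 3275.42.46 is 16% + ¥3.66/unit.
Origin Belova qualifies under the Seresta–Belova agreement and 3275.42.46 is covered: preferential rate 13% applies instead.
Duty = ¥10,206.11 × 13% = ¥1,326.79.
Line 3 (1498.75.66, Belova, 1,916 units, ¥409,947.36):
Base rate for 1498.75.66 is 11%.
Origin Belova qualifies under the Seresta–Belova agreement and 1498.75.66 is covered: preferential rate 9% applies instead.
The additional-duty order on 1498.75.66 targets Hesos, not Belova; it does not apply.
Duty = ¥409,947.36 × 9% = ¥36,895.26.
Total = ¥54,159.92 + ¥1,326.79 + ¥36,895.26 = ¥92,381.97.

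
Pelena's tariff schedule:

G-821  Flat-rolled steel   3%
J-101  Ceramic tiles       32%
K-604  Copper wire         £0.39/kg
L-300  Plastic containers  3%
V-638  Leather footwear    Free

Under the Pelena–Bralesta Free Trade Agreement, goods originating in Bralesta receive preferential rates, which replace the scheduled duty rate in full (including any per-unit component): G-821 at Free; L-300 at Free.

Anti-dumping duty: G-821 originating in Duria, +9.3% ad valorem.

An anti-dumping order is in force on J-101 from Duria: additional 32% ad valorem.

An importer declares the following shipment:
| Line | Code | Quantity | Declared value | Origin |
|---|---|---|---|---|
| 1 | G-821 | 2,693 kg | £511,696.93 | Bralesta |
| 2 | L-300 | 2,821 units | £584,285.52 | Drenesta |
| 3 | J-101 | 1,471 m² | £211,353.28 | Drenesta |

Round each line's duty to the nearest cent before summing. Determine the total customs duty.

£85,161.62

Line 1 (G-821, Bralesta, 2,693 kg, £511,696.93):
Base rate for G-821 is 3%.
Origin Bralesta qualifies under the Pelena–Bralesta agreement and G-821 is covered: preferential rate Free applies instead.
The additional-duty order on G-821 targets Duria, not Bralesta; it does not apply.
Duty = £511,696.93 × 0% = £0.00.
Line 2 (L-300, Drenesta, 2,821 units, £584,285.52):
Base rate for L-300 is 3%.
L-300 has an FTA preferential rate, but origin Drenesta is not Bralesta; base rate stands.
Duty = £584,285.52 × 3% = £17,528.57.
Line 3 (J-101, Drenesta, 1,471 m², £211,353.28):
Base rate for J-101 is 32%.
The additional-duty order on J-101 targets Duria, not Drenesta; it does not apply.
Duty = £211,353.28 × 32% = £67,633.05.
Total = £0.00 + £17,528.57 + £67,633.05 = £85,161.62.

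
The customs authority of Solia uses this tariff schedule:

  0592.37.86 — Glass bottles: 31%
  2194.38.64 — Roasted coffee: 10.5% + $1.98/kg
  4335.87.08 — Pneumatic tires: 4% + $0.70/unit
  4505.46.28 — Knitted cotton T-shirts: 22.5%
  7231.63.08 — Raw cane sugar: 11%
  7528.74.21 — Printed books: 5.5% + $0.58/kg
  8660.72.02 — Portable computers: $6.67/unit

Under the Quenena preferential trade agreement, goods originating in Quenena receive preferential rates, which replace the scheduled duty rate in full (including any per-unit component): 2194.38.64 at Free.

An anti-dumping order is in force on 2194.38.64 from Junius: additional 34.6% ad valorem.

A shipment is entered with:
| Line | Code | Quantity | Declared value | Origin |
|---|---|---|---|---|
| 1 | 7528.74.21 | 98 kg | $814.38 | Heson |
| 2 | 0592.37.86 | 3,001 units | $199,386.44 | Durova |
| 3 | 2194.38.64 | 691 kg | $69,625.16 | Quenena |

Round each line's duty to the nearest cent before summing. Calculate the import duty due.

$61,911.43

Line 1 (7528.74.21, Heson, 98 kg, $814.38):
Base rate for 7528.74.21 is 5.5% + $0.58/kg.
Duty = $814.38 × 5.5% + 98 × $0.58 = $101.63.
Line 2 (0592.37.86, Durova, 3,001 units, $199,386.44):
Base rate for 0592.37.86 is 31%.
Duty = $199,386.44 × 31% = $61,809.80.
Line 3 (2194.38.64, Quenena, 691 kg, $69,625.16):
Base rate for 2194.38.64 is 10.5% + $1.98/kg.
Origin Quenena qualifies under the Solia–Quenena agreement and 2194.38.64 is covered: preferential rate Free applies instead.
The additional-duty order on 2194.38.64 targets Junius, not Quenena; it does not apply.
Duty = $69,625.16 × 0% = $0.00.
Total = $101.63 + $61,809.80 + $0.00 = $61,911.43.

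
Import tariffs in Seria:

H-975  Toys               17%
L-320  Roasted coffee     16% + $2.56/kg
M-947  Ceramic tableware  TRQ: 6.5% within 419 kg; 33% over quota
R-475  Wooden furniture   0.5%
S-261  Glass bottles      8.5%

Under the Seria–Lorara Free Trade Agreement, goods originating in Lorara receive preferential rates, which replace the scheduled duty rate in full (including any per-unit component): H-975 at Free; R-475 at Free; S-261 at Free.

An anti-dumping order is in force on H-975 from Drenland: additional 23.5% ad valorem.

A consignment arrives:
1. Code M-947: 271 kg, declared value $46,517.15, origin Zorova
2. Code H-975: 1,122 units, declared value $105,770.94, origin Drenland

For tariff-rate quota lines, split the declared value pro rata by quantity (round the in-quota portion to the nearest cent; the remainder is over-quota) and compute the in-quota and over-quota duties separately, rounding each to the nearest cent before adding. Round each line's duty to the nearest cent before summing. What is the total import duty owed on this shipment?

$45,860.84

Line 1 (M-947, Zorova, 271 kg, $46,517.15):
Code M-947 is under a tariff-rate quota (threshold 419 kg). Quantity 271 kg is within the quota, so the in-quota rate 6.5% applies to the full value.
Duty = $46,517.15 × 6.5% = $3,023.61.
Line 2 (H-975, Drenland, 1,122 units, $105,770.94):
Base rate for H-975 is 17%.
H-975 has an FTA preferential rate, but origin Drenland is not Lorara; base rate stands.
Additional duty on H-975 from Drenland: +23.5%. Applied ad valorem rate: 17% + 23.5% = 40.5%.
Duty = $105,770.94 × 40.5% = $42,837.23.
Total = $3,023.61 + $42,837.23 = $45,860.84.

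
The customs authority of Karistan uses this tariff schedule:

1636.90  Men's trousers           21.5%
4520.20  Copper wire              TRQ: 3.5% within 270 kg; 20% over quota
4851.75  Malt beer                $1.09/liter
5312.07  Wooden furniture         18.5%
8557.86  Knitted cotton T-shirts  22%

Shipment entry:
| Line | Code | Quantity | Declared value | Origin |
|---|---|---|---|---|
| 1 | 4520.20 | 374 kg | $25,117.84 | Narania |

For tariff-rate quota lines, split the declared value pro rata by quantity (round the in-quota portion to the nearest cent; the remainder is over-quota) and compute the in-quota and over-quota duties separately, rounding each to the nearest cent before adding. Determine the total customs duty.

Line 1 (4520.20, Narania, 374 kg, $25,117.84):
Code 4520.20 is under a tariff-rate quota (threshold 270 kg). In-quota: 270 kg at 3.5%; over-quota: 104 kg at 20%.
Pro-rata value split: in-quota = $25,117.84 × 270/374 = $18,133.20; over-quota = $25,117.84 − $18,133.20 = $6,984.64.
In-quota duty = $18,133.20 × 3.5% = $634.66. Over-quota duty = $6,984.64 × 20% = $1,396.93.
Line duty = $634.66 + $1,396.93 = $2,031.59.

$2,031.59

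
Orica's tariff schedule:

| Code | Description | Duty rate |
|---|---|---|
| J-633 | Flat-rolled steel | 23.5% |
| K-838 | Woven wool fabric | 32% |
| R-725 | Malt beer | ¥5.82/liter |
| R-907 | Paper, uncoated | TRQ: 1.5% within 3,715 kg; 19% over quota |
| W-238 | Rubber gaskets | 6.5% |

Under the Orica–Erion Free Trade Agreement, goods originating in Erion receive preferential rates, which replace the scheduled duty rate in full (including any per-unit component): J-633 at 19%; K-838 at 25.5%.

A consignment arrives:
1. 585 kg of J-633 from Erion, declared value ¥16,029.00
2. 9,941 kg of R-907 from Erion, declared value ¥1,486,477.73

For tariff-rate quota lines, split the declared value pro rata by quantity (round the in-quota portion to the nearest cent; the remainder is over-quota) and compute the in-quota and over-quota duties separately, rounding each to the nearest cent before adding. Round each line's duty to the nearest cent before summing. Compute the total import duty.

Line 1 (J-633, Erion, 585 kg, ¥16,029.00):
Base rate for J-633 is 23.5%.
Origin Erion qualifies under the Orica–Erion agreement and J-633 is covered: preferential rate 19% applies instead.
Duty = ¥16,029.00 × 19% = ¥3,045.51.
Line 2 (R-907, Erion, 9,941 kg, ¥1,486,477.73):
Code R-907 is under a tariff-rate quota (threshold 3,715 kg). In-quota: 3,715 kg at 1.5%; over-quota: 6,226 kg at 19%.
Pro-rata value split: in-quota = ¥1,486,477.73 × 3,715/9,941 = ¥555,503.95; over-quota = ¥1,486,477.73 − ¥555,503.95 = ¥930,973.78.
In-quota duty = ¥555,503.95 × 1.5% = ¥8,332.56. Over-quota duty = ¥930,973.78 × 19% = ¥176,885.02.
Line duty = ¥8,332.56 + ¥176,885.02 = ¥185,217.58.
Total = ¥3,045.51 + ¥185,217.58 = ¥188,263.09.

¥188,263.09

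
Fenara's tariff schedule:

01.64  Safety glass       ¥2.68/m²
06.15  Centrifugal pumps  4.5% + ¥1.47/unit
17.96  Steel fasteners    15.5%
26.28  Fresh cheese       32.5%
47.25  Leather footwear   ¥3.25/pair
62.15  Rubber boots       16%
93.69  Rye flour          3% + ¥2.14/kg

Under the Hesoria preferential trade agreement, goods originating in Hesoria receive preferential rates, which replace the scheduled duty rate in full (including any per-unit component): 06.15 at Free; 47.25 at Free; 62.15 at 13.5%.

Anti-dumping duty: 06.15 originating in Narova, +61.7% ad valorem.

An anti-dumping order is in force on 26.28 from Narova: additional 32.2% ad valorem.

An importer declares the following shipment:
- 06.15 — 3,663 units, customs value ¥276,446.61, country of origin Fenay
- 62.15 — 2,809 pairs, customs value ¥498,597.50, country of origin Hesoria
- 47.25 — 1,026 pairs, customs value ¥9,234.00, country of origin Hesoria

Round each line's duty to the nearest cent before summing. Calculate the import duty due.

¥85,135.37

Line 1 (06.15, Fenay, 3,663 units, ¥276,446.61):
Base rate for 06.15 is 4.5% + ¥1.47/unit.
06.15 has an FTA preferential rate, but origin Fenay is not Hesoria; base rate stands.
The additional-duty order on 06.15 targets Narova, not Fenay; it does not apply.
Duty = ¥276,446.61 × 4.5% + 3,663 × ¥1.47 = ¥17,824.71.
Line 2 (62.15, Hesoria, 2,809 pairs, ¥498,597.50):
Base rate for 62.15 is 16%.
Origin Hesoria qualifies under the Fenara–Hesoria agreement and 62.15 is covered: preferential rate 13.5% applies instead.
Duty = ¥498,597.50 × 13.5% = ¥67,310.66.
Line 3 (47.25, Hesoria, 1,026 pairs, ¥9,234.00):
Base rate for 47.25 is ¥3.25/pair.
Origin Hesoria qualifies under the Fenara–Hesoria agreement and 47.25 is covered: preferential rate Free applies instead.
Duty = ¥9,234.00 × 0% = ¥0.00.
Total = ¥17,824.71 + ¥67,310.66 + ¥0.00 = ¥85,135.37.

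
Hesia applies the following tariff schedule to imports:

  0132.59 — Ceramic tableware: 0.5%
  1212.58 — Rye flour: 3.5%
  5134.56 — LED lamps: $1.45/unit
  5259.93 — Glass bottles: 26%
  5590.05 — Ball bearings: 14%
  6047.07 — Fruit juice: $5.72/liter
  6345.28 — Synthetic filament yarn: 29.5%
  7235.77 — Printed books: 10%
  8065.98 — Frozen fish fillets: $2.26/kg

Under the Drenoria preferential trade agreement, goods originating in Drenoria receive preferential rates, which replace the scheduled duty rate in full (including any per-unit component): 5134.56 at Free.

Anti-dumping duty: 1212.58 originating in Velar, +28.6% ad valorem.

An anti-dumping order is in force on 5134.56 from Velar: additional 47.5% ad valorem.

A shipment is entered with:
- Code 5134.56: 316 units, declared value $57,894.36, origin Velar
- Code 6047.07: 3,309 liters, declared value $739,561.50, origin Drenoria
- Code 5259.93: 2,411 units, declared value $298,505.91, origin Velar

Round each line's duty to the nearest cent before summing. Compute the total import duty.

Line 1 (5134.56, Velar, 316 units, $57,894.36):
Base rate for 5134.56 is $1.45/unit.
5134.56 has an FTA preferential rate, but origin Velar is not Drenoria; base rate stands.
Additional duty on 5134.56 from Velar: +47.5% ad valorem. Applied ad valorem rate = 47.5%.
Duty = $57,894.36 × 47.5% + 316 × $1.45 = $27,958.02.
Line 2 (6047.07, Drenoria, 3,309 liters, $739,561.50):
Base rate for 6047.07 is $5.72/liter.
Origin Drenoria is the FTA partner but 6047.07 is not on the preference list; base rate stands.
Duty = 3,309 × $5.72 = $18,927.48.
Line 3 (5259.93, Velar, 2,411 units, $298,505.91):
Base rate for 5259.93 is 26%.
Duty = $298,505.91 × 26% = $77,611.54.
Total = $27,958.02 + $18,927.48 + $77,611.54 = $124,497.04.

$124,497.04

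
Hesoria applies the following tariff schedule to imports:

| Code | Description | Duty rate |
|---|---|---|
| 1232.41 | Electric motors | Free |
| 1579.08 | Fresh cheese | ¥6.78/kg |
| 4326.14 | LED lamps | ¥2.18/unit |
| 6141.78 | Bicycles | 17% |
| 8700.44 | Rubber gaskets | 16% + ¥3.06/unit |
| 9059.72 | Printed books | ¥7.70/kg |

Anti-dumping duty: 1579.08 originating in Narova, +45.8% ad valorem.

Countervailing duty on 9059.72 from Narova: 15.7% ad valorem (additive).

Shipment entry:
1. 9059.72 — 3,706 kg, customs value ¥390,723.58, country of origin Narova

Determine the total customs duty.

Line 1 (9059.72, Narova, 3,706 kg, ¥390,723.58):
Base rate for 9059.72 is ¥7.70/kg.
Additional duty on 9059.72 from Narova: +15.7% ad valorem. Applied ad valorem rate = 15.7%.
Duty = ¥390,723.58 × 15.7% + 3,706 × ¥7.70 = ¥89,879.80.

¥89,879.80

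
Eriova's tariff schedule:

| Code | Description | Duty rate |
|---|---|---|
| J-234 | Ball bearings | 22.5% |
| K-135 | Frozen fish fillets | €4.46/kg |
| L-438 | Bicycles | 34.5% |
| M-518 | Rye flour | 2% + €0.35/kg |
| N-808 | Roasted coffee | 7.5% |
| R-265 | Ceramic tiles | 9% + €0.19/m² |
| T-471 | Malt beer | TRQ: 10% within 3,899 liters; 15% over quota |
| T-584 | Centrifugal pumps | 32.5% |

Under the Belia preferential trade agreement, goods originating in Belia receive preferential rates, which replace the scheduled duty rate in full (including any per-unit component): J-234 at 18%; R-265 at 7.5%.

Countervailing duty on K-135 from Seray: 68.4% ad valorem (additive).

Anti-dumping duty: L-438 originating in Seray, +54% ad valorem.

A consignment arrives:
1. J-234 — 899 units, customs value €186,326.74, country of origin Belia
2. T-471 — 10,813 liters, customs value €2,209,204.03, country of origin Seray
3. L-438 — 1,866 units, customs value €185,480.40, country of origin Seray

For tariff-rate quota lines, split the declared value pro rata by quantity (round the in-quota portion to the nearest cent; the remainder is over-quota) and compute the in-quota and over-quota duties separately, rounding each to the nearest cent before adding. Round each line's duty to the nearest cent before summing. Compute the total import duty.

€489,239.33

Line 1 (J-234, Belia, 899 units, €186,326.74):
Base rate for J-234 is 22.5%.
Origin Belia qualifies under the Eriova–Belia agreement and J-234 is covered: preferential rate 18% applies instead.
Duty = €186,326.74 × 18% = €33,538.81.
Line 2 (T-471, Seray, 10,813 liters, €2,209,204.03):
Code T-471 is under a tariff-rate quota (threshold 3,899 liters). In-quota: 3,899 liters at 10%; over-quota: 6,914 liters at 15%.
Pro-rata value split: in-quota = €2,209,204.03 × 3,899/10,813 = €796,604.69; over-quota = €2,209,204.03 − €796,604.69 = €1,412,599.34.
In-quota duty = €796,604.69 × 10% = €79,660.47. Over-quota duty = €1,412,599.34 × 15% = €211,889.90.
Line duty = €79,660.47 + €211,889.90 = €291,550.37.
Line 3 (L-438, Seray, 1,866 units, €185,480.40):
Base rate for L-438 is 34.5%.
Additional duty on L-438 from Seray: +54%. Applied ad valorem rate: 34.5% + 54% = 88.5%.
Duty = €185,480.40 × 88.5% = €164,150.15.
Total = €33,538.81 + €291,550.37 + €164,150.15 = €489,239.33.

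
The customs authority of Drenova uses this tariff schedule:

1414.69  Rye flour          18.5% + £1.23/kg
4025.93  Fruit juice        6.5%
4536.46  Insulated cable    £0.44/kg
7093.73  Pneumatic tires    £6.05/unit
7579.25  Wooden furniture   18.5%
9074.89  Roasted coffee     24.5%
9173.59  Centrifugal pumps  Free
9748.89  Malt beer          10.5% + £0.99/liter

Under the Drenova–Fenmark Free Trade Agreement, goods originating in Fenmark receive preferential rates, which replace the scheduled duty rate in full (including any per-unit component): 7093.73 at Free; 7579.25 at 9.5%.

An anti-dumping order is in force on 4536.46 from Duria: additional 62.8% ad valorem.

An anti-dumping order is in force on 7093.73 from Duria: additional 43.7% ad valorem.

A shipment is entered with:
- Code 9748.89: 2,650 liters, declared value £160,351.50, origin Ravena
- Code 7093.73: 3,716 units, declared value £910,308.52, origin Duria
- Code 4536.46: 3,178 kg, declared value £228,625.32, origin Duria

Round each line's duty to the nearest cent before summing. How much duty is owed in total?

Line 1 (9748.89, Ravena, 2,650 liters, £160,351.50):
Base rate for 9748.89 is 10.5% + £0.99/liter.
Duty = £160,351.50 × 10.5% + 2,650 × £0.99 = £19,460.41.
Line 2 (7093.73, Duria, 3,716 units, £910,308.52):
Base rate for 7093.73 is £6.05/unit.
7093.73 has an FTA preferential rate, but origin Duria is not Fenmark; base rate stands.
Additional duty on 7093.73 from Duria: +43.7% ad valorem. Applied ad valorem rate = 43.7%.
Duty = £910,308.52 × 43.7% + 3,716 × £6.05 = £420,286.62.
Line 3 (4536.46, Duria, 3,178 kg, £228,625.32):
Base rate for 4536.46 is £0.44/kg.
Additional duty on 4536.46 from Duria: +62.8% ad valorem. Applied ad valorem rate = 62.8%.
Duty = £228,625.32 × 62.8% + 3,178 × £0.44 = £144,975.02.
Total = £19,460.41 + £420,286.62 + £144,975.02 = £584,722.05.

£584,722.05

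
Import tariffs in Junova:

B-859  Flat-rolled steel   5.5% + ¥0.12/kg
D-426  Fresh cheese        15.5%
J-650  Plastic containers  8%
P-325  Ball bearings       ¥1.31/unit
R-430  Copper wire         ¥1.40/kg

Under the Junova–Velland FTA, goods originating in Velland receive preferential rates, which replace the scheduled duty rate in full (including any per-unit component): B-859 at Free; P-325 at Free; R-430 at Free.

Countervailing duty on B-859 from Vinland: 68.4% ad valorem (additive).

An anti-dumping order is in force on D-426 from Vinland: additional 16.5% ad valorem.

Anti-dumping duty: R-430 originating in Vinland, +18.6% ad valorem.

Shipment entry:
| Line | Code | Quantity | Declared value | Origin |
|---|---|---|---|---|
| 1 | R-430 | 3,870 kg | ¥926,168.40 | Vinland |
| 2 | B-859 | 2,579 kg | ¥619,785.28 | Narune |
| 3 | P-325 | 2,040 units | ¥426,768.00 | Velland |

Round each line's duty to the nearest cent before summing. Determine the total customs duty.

Line 1 (R-430, Vinland, 3,870 kg, ¥926,168.40):
Base rate for R-430 is ¥1.40/kg.
R-430 has an FTA preferential rate, but origin Vinland is not Velland; base rate stands.
Additional duty on R-430 from Vinland: +18.6% ad valorem. Applied ad valorem rate = 18.6%.
Duty = ¥926,168.40 × 18.6% + 3,870 × ¥1.40 = ¥177,685.32.
Line 2 (B-859, Narune, 2,579 kg, ¥619,785.28):
Base rate for B-859 is 5.5% + ¥0.12/kg.
B-859 has an FTA preferential rate, but origin Narune is not Velland; base rate stands.
The additional-duty order on B-859 targets Vinland, not Narune; it does not apply.
Duty = ¥619,785.28 × 5.5% + 2,579 × ¥0.12 = ¥34,397.67.
Line 3 (P-325, Velland, 2,040 units, ¥426,768.00):
Base rate for P-325 is ¥1.31/unit.
Origin Velland qualifies under the Junova–Velland agreement and P-325 is covered: preferential rate Free applies instead.
Duty = ¥426,768.00 × 0% = ¥0.00.
Total = ¥177,685.32 + ¥34,397.67 + ¥0.00 = ¥212,082.99.

¥212,082.99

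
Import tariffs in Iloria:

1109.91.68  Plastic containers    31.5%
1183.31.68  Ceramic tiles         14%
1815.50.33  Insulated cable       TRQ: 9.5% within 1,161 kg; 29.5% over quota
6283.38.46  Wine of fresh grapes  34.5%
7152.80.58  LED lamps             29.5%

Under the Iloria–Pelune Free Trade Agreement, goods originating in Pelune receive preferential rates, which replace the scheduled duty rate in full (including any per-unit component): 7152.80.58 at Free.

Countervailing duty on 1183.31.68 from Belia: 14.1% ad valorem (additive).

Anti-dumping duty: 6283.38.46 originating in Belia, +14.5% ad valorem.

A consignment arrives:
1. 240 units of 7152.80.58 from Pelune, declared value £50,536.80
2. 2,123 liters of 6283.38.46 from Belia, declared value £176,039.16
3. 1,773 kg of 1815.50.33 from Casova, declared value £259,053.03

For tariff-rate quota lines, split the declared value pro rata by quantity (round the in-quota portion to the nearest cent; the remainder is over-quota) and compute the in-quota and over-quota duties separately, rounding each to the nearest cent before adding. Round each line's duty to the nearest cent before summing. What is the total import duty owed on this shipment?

£128,753.09

Line 1 (7152.80.58, Pelune, 240 units, £50,536.80):
Base rate for 7152.80.58 is 29.5%.
Origin Pelune qualifies under the Iloria–Pelune agreement and 7152.80.58 is covered: preferential rate Free applies instead.
Duty = £50,536.80 × 0% = £0.00.
Line 2 (6283.38.46, Belia, 2,123 liters, £176,039.16):
Base rate for 6283.38.46 is 34.5%.
Additional duty on 6283.38.46 from Belia: +14.5%. Applied ad valorem rate: 34.5% + 14.5% = 49%.
Duty = £176,039.16 × 49% = £86,259.19.
Line 3 (1815.50.33, Casova, 1,773 kg, £259,053.03):
Code 1815.50.33 is under a tariff-rate quota (threshold 1,161 kg). In-quota: 1,161 kg at 9.5%; over-quota: 612 kg at 29.5%.
Pro-rata value split: in-quota = £259,053.03 × 1,161/1,773 = £169,633.71; over-quota = £259,053.03 − £169,633.71 = £89,419.32.
In-quota duty = £169,633.71 × 9.5% = £16,115.20. Over-quota duty = £89,419.32 × 29.5% = £26,378.70.
Line duty = £16,115.20 + £26,378.70 = £42,493.90.
Total = £0.00 + £86,259.19 + £42,493.90 = £128,753.09.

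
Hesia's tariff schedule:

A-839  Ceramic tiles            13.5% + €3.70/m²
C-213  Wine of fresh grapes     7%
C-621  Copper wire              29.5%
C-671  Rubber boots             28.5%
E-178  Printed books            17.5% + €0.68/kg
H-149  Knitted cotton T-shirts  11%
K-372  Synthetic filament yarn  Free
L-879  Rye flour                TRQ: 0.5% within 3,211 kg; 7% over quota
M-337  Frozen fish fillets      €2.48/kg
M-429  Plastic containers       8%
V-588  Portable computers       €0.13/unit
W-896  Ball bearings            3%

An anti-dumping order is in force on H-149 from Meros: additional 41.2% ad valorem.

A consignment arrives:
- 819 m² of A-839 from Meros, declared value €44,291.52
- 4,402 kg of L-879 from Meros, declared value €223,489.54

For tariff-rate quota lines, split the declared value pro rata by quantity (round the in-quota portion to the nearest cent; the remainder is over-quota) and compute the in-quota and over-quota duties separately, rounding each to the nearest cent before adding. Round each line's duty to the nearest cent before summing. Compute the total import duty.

Line 1 (A-839, Meros, 819 m², €44,291.52):
Base rate for A-839 is 13.5% + €3.70/m².
Duty = €44,291.52 × 13.5% + 819 × €3.70 = €9,009.66.
Line 2 (L-879, Meros, 4,402 kg, €223,489.54):
Code L-879 is under a tariff-rate quota (threshold 3,211 kg). In-quota: 3,211 kg at 0.5%; over-quota: 1,191 kg at 7%.
Pro-rata value split: in-quota = €223,489.54 × 3,211/4,402 = €163,022.47; over-quota = €223,489.54 − €163,022.47 = €60,467.07.
In-quota duty = €163,022.47 × 0.5% = €815.11. Over-quota duty = €60,467.07 × 7% = €4,232.69.
Line duty = €815.11 + €4,232.69 = €5,047.80.
Total = €9,009.66 + €5,047.80 = €14,057.46.

€14,057.46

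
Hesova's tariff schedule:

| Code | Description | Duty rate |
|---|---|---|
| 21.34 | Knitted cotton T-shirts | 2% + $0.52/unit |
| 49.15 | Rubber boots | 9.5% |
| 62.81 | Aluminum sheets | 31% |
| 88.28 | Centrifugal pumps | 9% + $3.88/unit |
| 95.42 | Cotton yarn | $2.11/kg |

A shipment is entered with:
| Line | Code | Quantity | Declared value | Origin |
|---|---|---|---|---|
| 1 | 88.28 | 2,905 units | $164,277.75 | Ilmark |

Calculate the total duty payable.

Line 1 (88.28, Ilmark, 2,905 units, $164,277.75):
Base rate for 88.28 is 9% + $3.88/unit.
Duty = $164,277.75 × 9% + 2,905 × $3.88 = $26,056.40.

$26,056.40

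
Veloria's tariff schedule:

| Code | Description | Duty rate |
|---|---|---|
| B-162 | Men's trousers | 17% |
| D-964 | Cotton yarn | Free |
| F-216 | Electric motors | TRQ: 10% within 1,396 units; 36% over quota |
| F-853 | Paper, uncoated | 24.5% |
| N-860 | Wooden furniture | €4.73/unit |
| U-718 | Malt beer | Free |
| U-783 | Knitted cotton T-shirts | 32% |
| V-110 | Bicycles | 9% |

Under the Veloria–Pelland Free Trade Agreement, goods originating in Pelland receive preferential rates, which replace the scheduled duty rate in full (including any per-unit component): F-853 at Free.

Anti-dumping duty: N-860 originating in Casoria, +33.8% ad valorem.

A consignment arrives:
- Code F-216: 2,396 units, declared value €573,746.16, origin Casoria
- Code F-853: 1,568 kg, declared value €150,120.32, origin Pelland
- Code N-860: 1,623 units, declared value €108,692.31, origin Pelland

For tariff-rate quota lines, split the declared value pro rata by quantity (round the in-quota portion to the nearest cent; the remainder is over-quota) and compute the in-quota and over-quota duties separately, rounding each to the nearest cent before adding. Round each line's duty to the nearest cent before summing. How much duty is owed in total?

€127,311.01

Line 1 (F-216, Casoria, 2,396 units, €573,746.16):
Code F-216 is under a tariff-rate quota (threshold 1,396 units). In-quota: 1,396 units at 10%; over-quota: 1,000 units at 36%.
Pro-rata value split: in-quota = €573,746.16 × 1,396/2,396 = €334,286.16; over-quota = €573,746.16 − €334,286.16 = €239,460.00.
In-quota duty = €334,286.16 × 10% = €33,428.62. Over-quota duty = €239,460.00 × 36% = €86,205.60.
Line duty = €33,428.62 + €86,205.60 = €119,634.22.
Line 2 (F-853, Pelland, 1,568 kg, €150,120.32):
Base rate for F-853 is 24.5%.
Origin Pelland qualifies under the Veloria–Pelland agreement and F-853 is covered: preferential rate Free applies instead.
Duty = €150,120.32 × 0% = €0.00.
Line 3 (N-860, Pelland, 1,623 units, €108,692.31):
Base rate for N-860 is €4.73/unit.
Origin Pelland is the FTA partner but N-860 is not on the preference list; base rate stands.
The additional-duty order on N-860 targets Casoria, not Pelland; it does not apply.
Duty = 1,623 × €4.73 = €7,676.79.
Total = €119,634.22 + €0.00 + €7,676.79 = €127,311.01.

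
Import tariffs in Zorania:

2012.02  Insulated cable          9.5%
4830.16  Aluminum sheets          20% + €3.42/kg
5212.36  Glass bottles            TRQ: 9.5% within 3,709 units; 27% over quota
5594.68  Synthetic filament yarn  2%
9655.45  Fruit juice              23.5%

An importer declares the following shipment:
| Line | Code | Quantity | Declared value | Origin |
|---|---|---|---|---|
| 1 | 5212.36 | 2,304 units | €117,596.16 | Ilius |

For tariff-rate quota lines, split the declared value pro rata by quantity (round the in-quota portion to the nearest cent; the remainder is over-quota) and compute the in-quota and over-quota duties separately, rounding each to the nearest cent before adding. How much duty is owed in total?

€11,171.64

Line 1 (5212.36, Ilius, 2,304 units, €117,596.16):
Code 5212.36 is under a tariff-rate quota (threshold 3,709 units). Quantity 2,304 units is within the quota, so the in-quota rate 9.5% applies to the full value.
Duty = €117,596.16 × 9.5% = €11,171.64.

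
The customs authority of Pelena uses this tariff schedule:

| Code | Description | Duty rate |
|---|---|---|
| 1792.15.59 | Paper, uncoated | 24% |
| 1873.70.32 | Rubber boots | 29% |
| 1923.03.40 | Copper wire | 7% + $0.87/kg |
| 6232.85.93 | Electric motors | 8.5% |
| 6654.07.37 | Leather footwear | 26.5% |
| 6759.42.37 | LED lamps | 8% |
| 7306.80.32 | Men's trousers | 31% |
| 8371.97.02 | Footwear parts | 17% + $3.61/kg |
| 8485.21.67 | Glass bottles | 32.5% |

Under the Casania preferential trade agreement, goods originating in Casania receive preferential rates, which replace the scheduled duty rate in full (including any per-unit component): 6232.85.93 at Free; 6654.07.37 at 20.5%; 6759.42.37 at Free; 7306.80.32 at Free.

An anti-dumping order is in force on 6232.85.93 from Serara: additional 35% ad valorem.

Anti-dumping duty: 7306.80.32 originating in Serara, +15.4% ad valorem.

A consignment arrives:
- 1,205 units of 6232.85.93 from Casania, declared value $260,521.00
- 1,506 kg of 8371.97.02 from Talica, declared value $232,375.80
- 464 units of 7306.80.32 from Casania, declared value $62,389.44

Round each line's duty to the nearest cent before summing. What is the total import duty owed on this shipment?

$44,940.55

Line 1 (6232.85.93, Casania, 1,205 units, $260,521.00):
Base rate for 6232.85.93 is 8.5%.
Origin Casania qualifies under the Pelena–Casania agreement and 6232.85.93 is covered: preferential rate Free applies instead.
The additional-duty order on 6232.85.93 targets Serara, not Casania; it does not apply.
Duty = $260,521.00 × 0% = $0.00.
Line 2 (8371.97.02, Talica, 1,506 kg, $232,375.80):
Base rate for 8371.97.02 is 17% + $3.61/kg.
Duty = $232,375.80 × 17% + 1,506 × $3.61 = $44,940.55.
Line 3 (7306.80.32, Casania, 464 units, $62,389.44):
Base rate for 7306.80.32 is 31%.
Origin Casania qualifies under the Pelena–Casania agreement and 7306.80.32 is covered: preferential rate Free applies instead.
The additional-duty order on 7306.80.32 targets Serara, not Casania; it does not apply.
Duty = $62,389.44 × 0% = $0.00.
Total = $0.00 + $44,940.55 + $0.00 = $44,940.55.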